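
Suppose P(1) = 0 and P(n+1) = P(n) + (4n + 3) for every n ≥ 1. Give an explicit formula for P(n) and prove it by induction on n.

Claim: P(n) = 2n^2 + n − 3.

Base case: P(1) = 0, and 2·1^2 + 1 − 3 = 0.
Assume P(r) = 2r^2 + r − 3.
Then P(r+1) = P(r) + (4r + 3) = (2r^2 + r − 3) + (4r + 3) = 2r^2 + 5r,
and 2·(r+1)^2 + (r+1) − 3 = 2r^2 + 5r.
By induction, P(n) = 2n^2 + n − 3 for all n ≥ 1.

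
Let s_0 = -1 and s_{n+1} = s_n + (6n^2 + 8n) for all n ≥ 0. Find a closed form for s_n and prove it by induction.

Claim: s_n = 2n^3 + n^2 − 3n − 1.

Base case: s_0 = -1, and 2·0^3 + 0^2 − 3·0 − 1 = -1.
Assume s_k = 2k^3 + k^2 − 3k − 1.
Then s_{k+1} = s_k + (6k^2 + 8k) = (2k^3 + k^2 − 3k − 1) + (6k^2 + 8k) = 2k^3 + 7k^2 + 5k − 1,
and 2·(k+1)^3 + (k+1)^2 − 3·(k+1) − 1 = 2k^3 + 7k^2 + 5k − 1.
Hence s_n = 2n^3 + n^2 − 3n − 1 for every n ≥ 0, by induction.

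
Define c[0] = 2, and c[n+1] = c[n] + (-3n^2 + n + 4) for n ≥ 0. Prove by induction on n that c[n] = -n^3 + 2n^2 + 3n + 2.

Base case: c[0] = 2, and -0^3 + 2·0^2 + 3·0 + 2 = 2.
Assume c[m] = -m^3 + 2m^2 + 3m + 2.
Then c[m+1] = c[m] + (-3m^2 + m + 4) = (-m^3 + 2m^2 + 3m + 2) + (-3m^2 + m + 4) = -m^3 − m^2 + 4m + 6,
and -(m+1)^3 + 2·(m+1)^2 + 3·(m+1) + 2 = -m^3 − m^2 + 4m + 6.
By induction, c[n] = -n^3 + 2n^2 + 3n + 2 for all n ≥ 0.

c[n] = -n^3 + 2n^2 + 3n + 2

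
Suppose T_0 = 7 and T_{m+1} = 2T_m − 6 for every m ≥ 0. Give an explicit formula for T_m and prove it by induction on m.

Claim: T_m = 2^m + 6.

Base case: T_0 = 7, and 2^0 + 6 = 1 + 6 = 7.
Assume T_r = 2^r + 6 for some r ≥ 0.
Then T_{r+1} = 2T_r − 6 = 2·(2^r + 6) − 6 = 2^{r+1} + 12 − 6 = 2^{r+1} + 6.
Hence T_m = 2^m + 6 for every m ≥ 0, by induction.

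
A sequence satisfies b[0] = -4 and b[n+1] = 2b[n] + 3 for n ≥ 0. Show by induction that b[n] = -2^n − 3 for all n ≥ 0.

Base case: b[0] = -4, and -2^0 − 3 = -1 − 3 = -4.
Assume b[j] = -2^j − 3 for some j ≥ 0.
Then b[j+1] = 2b[j] + 3 = 2·(-2^j − 3) + 3 = -2^{j+1} − 6 + 3 = -2^{j+1} − 3.
By induction, b[n] = -2^n − 3 for all n ≥ 0.

b[n] = -2^n − 3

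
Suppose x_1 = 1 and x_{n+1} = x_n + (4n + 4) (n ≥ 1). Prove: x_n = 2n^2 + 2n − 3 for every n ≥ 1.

Base case: x_1 = 1, and 2·1^2 + 2·1 − 3 = 1.
Assume x_m = 2m^2 + 2m − 3.
Then x_{m+1} = x_m + (4m + 4) = (2m^2 + 2m − 3) + (4m + 4) = 2m^2 + 6m + 1,
and 2·(m+1)^2 + 2·(m+1) − 3 = 2m^2 + 6m + 1.
This completes the inductive step, so x_n = 2n^2 + 2n − 3 for all n ≥ 1.

x_n = 2n^2 + 2n − 3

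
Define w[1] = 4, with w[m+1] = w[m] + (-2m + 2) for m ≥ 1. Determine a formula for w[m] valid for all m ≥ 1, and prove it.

Claim: w[m] = -m^2 + 3m + 2.

Base case: w[1] = 4, and -1^2 + 3·1 + 2 = 4.
Assume w[r] = -r^2 + 3r + 2.
Then w[r+1] = w[r] + (-2r + 2) = (-r^2 + 3r + 2) + (-2r + 2) = -r^2 + r + 4,
and -(r+1)^2 + 3·(r+1) + 2 = -r^2 + r + 4.
Hence w[m] = -m^2 + 3m + 2 for every m ≥ 1, by induction.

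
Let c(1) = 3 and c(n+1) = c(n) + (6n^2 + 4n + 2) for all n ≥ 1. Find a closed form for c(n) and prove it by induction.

Claim: c(n) = 2n^3 − n^2 + n + 1.

Base case: c(1) = 3, and 2·1^3 − 1^2 + 1 + 1 = 3.
Assume c(j) = 2j^3 − j^2 + j + 1.
Then c(j+1) = c(j) + (6j^2 + 4j + 2) = (2j^3 − j^2 + j + 1) + (6j^2 + 4j + 2) = 2j^3 + 5j^2 + 5j + 3,
and 2·(j+1)^3 − (j+1)^2 + (j+1) + 1 = 2j^3 + 5j^2 + 5j + 3.
This completes the inductive step, so c(n) = 2n^3 − n^2 + n + 1 for all n ≥ 1.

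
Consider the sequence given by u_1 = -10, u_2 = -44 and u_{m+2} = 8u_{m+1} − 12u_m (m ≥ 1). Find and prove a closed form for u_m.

Claim: u_m = -6^m − 2·2^m.

Base cases: u_1 = -10 and -6^1 − 2·2^1 = -10; u_2 = -44 and -6^2 − 2·2^2 = -44.
Assume u_i = -6^i − 2·2^i for all 1 ≤ i ≤ j, where j ≥ 2.
Then u_{j+1} = 8u_j − 12u_{j−1} = 8·(-6^j − 2·2^j) − 12·(-6^{j−1} − 2·2^{j−1}) = -(8·6 − 12)6^{j−1} − 2·(8·2 − 12)2^{j−1} = -36·6^{j−1} − 8·2^{j−1} = -6^{j+1} − 2·2^{j+1}.
This completes the inductive step, so u_m = -6^m − 2·2^m for all m ≥ 1.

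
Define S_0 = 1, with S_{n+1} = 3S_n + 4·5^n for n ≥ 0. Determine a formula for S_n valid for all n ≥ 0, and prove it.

Claim: S_n = -3^n + 2·5^n.

Base case: S_0 = 1, and -3^0 + 2·5^0 = -1 + 2 = 1.
Assume S_j = -3^j + 2·5^j for some j ≥ 0.
Then S_{j+1} = 3S_j + 4·5^j = 3·(-3^j + 2·5^j) + 4·5^j = -3^{j+1} + 6·5^j + 4·5^j = -3^{j+1} + 10·5^j = -3^{j+1} + 2·5^{j+1}.
By induction, S_n = -3^n + 2·5^n for all n ≥ 0.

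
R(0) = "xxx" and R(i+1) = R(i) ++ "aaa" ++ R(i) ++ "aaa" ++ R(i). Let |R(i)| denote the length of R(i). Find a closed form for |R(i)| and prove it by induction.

Claim: |R(i)| = 6·3^i − 3.

Base case: |R(0)| = 3, and 6·3^0 − 3 = 3.
Assume |R(r)| = 6·3^r − 3.
Then |R(r+1)| = 3|R(r)| + 6 = 3(6·3^r − 3) + 6 = 6·3^{r+1} − 9 + 6 = 6·3^{r+1} − 3.
So the formula holds for r+1, and by induction |R(i)| = 6·3^i − 3 for all i ≥ 0.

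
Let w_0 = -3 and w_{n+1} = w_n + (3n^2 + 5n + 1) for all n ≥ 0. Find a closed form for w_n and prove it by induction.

Claim: w_n = n^3 + n^2 − n − 3.

Base case: w_0 = -3, and 0^3 + 0^2 − 0 − 3 = -3.
Assume w_j = j^3 + j^2 − j − 3.
Then w_{j+1} = w_j + (3j^2 + 5j + 1) = (j^3 + j^2 − j − 3) + (3j^2 + 5j + 1) = j^3 + 4j^2 + 4j − 2,
and (j+1)^3 + (j+1)^2 − (j+1) − 3 = j^3 + 4j^2 + 4j − 2.
By induction, w_n = n^3 + n^2 − n − 3 for all n ≥ 0.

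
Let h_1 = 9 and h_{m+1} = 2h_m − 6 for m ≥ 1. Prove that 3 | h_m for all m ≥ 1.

Base case: h_1 = 9 = 3·3, so 3 | h_1.
Assume 3 | h_r, so h_r = 3t for some integer t.
Then h_{r+1} = 2h_r − 6 = 2·(3t) − 6 = 3(2t − 2), so 3 | h_{r+1}.
Hence 3 | h_m for every m ≥ 1, by induction.

3 | h_m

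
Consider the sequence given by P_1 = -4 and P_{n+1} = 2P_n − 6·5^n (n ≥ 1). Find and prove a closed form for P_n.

Claim: P_n = 3·2^n − 2·5^n.

Base case: P_1 = -4, and 3·2^1 − 2·5^1 = 6 − 10 = -4.
Assume P_j = 3·2^j − 2·5^j for some j ≥ 1.
Then P_{j+1} = 2P_j − 6·5^j = 2·(3·2^j − 2·5^j) − 6·5^j = 3·2^{j+1} − 4·5^j − 6·5^j = 3·2^{j+1} − 10·5^j = 3·2^{j+1} − 2·5^{j+1}.
This completes the inductive step, so P_n = 3·2^n − 2·5^n for all n ≥ 1.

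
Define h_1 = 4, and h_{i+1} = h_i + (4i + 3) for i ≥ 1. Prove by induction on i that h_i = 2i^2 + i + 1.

Base case: h_1 = 4, and 2·1^2 + 1 + 1 = 4.
Assume h_k = 2k^2 + k + 1.
Then h_{k+1} = h_k + (4k + 3) = (2k^2 + k + 1) + (4k + 3) = 2k^2 + 5k + 4,
and 2·(k+1)^2 + (k+1) + 1 = 2k^2 + 5k + 4.
This completes the inductive step, so h_i = 2i^2 + i + 1 for all i ≥ 1.

h_i = 2i^2 + i + 1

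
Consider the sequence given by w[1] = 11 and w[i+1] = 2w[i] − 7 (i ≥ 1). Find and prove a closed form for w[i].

Claim: w[i] = 2^{i+1} + 7.

Base case: w[1] = 11, and 2^{1+1} + 7 = 4 + 7 = 11.
Assume w[r] = 2^{r+1} + 7 for some r ≥ 1.
Then w[r+1] = 2w[r] − 7 = 2·(2^{r+1} + 7) − 7 = 2^{r+2} + 14 − 7 = 2^{r+2} + 7.
This completes the inductive step, so w[i] = 2^{i+1} + 7 for all i ≥ 1.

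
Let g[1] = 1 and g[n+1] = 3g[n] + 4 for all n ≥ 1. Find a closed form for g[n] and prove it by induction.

Claim: g[n] = 3^n − 2.

Base case: g[1] = 1, and 3^1 − 2 = 3 − 2 = 1.
Assume g[m] = 3^m − 2 for some m ≥ 1.
Then g[m+1] = 3g[m] + 4 = 3·(3^m − 2) + 4 = 3^{m+1} − 6 + 4 = 3^{m+1} − 2.
Hence g[n] = 3^n − 2 for every n ≥ 1, by induction.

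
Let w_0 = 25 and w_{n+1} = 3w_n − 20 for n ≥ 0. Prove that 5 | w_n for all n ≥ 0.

Base case: w_0 = 25 = 5·5, so 5 | w_0.
Assume 5 | w_k, so w_k = 5t for some integer t.
Then w_{k+1} = 3w_k − 20 = 3·(5t) − 20 = 5(3t − 4), so 5 | w_{k+1}.
Hence 5 | w_n for every n ≥ 0, by induction.

5 | w_n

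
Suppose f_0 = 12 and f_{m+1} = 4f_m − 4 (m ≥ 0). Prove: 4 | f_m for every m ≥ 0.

Base case: f_0 = 12 = 4·3, so 4 | f_0.
Assume 4 | f_j, so f_j = 4t for some integer t.
Then f_{j+1} = 4f_j − 4 = 4·(4t) − 4 = 4(4t − 1), so 4 | f_{j+1}.
By induction, 4 | f_m for all m ≥ 0.

4 | f_m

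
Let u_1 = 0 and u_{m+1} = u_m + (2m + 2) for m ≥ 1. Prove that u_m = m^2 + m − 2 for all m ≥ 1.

Base case: u_1 = 0, and 1^2 + 1 − 2 = 0.
Assume u_r = r^2 + r − 2.
Then u_{r+1} = u_r + (2r + 2) = (r^2 + r − 2) + (2r + 2) = r^2 + 3r,
and (r+1)^2 + (r+1) − 2 = r^2 + 3r.
This completes the inductive step, so u_m = m^2 + m − 2 for all m ≥ 1.

u_m = m^2 + m − 2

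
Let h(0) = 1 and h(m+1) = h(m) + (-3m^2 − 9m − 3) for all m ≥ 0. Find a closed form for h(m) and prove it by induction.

Claim: h(m) = -m^3 − 3m^2 + m + 1.

Base case: h(0) = 1, and -0^3 − 3·0^2 + 0 + 1 = 1.
Assume h(j) = -j^3 − 3j^2 + j + 1.
Then h(j+1) = h(j) + (-3j^2 − 9j − 3) = (-j^3 − 3j^2 + j + 1) + (-3j^2 − 9j − 3) = -j^3 − 6j^2 − 8j − 2,
and -(j+1)^3 − 3·(j+1)^2 + (j+1) + 1 = -j^3 − 6j^2 − 8j − 2.
Hence h(m) = -m^3 − 3m^2 + m + 1 for every m ≥ 0, by induction.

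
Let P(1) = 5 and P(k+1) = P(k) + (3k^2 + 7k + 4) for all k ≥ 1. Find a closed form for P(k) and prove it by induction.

Claim: P(k) = k^3 + 2k^2 + k + 1.

Base case: P(1) = 5, and 1^3 + 2·1^2 + 1 + 1 = 5.
Assume P(r) = r^3 + 2r^2 + r + 1.
Then P(r+1) = P(r) + (3r^2 + 7r + 4) = (r^3 + 2r^2 + r + 1) + (3r^2 + 7r + 4) = r^3 + 5r^2 + 8r + 5,
and (r+1)^3 + 2·(r+1)^2 + (r+1) + 1 = r^3 + 5r^2 + 8r + 5.
This completes the inductive step, so P(k) = k^3 + 2k^2 + k + 1 for all k ≥ 1.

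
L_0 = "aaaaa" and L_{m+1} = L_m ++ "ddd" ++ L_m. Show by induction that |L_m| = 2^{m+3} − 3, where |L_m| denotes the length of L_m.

Base case: |L_0| = 5, and 2^{0+3} − 3 = 5.
Assume |L_j| = 2^{j+3} − 3.
Then |L_{j+1}| = |L_j| + 3 + |L_j| = 2|L_j| + 3 = 2(2^{j+3} − 3) + 3 = 2^{j+1+3} − 6 + 3 = 2^{j+1+3} − 3.
So the formula holds for j+1, and by induction |L_m| = 2^{m+3} − 3 for all m ≥ 0.

|L_m| = 2^{m+3} − 3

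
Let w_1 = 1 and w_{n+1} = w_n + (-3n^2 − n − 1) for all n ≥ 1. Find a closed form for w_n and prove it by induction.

Claim: w_n = -n^3 + n^2 − n + 2.

Base case: w_1 = 1, and -1^3 + 1^2 − 1 + 2 = 1.
Assume w_j = -j^3 + j^2 − j + 2.
Then w_{j+1} = w_j + (-3j^2 − j − 1) = (-j^3 + j^2 − j + 2) + (-3j^2 − j − 1) = -j^3 − 2j^2 − 2j + 1,
and -(j+1)^3 + (j+1)^2 − (j+1) + 2 = -j^3 − 2j^2 − 2j + 1.
Hence w_n = -n^3 + n^2 − n + 2 for every n ≥ 1, by induction.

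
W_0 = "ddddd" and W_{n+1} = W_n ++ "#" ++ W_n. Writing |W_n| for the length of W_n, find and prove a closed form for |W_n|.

Claim: |W_n| = 6·2^n − 1.

Base case: |W_0| = 5, and 6·2^0 − 1 = 5.
Assume |W_k| = 6·2^k − 1.
Then |W_{k+1}| = |W_k| + 1 + |W_k| = 2|W_k| + 1 = 2(6·2^k − 1) + 1 = 6·2^{k+1} − 2 + 1 = 6·2^{k+1} − 1.
This completes the inductive step, so |W_n| = 6·2^n − 1 for all n ≥ 0.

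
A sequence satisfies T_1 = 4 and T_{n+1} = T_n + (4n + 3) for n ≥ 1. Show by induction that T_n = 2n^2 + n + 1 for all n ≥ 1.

Base case: T_1 = 4, and 2·1^2 + 1 + 1 = 4.
Assume T_k = 2k^2 + k + 1.
Then T_{k+1} = T_k + (4k + 3) = (2k^2 + k + 1) + (4k + 3) = 2k^2 + 5k + 4,
and 2·(k+1)^2 + (k+1) + 1 = 2k^2 + 5k + 4.
This completes the inductive step, so T_n = 2n^2 + n + 1 for all n ≥ 1.

T_n = 2n^2 + n + 1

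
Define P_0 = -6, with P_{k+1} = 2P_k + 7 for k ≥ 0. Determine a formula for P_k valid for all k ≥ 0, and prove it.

Claim: P_k = 2^k − 7.

Base case: P_0 = -6, and 2^0 − 7 = 1 − 7 = -6.
Assume P_j = 2^j − 7 for some j ≥ 0.
Then P_{j+1} = 2P_j + 7 = 2·(2^j − 7) + 7 = 2^{j+1} − 14 + 7 = 2^{j+1} − 7.
So the formula holds for j+1, and by induction P_k = 2^k − 7 for all k ≥ 0.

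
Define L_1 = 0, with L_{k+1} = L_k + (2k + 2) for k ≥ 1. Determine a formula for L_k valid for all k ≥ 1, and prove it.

Claim: L_k = k^2 + k − 2.

Base case: L_1 = 0, and 1^2 + 1 − 2 = 0.
Assume L_j = j^2 + j − 2.
Then L_{j+1} = L_j + (2j + 2) = (j^2 + j − 2) + (2j + 2) = j^2 + 3j,
and (j+1)^2 + (j+1) − 2 = j^2 + 3j.
Hence L_k = k^2 + k − 2 for every k ≥ 1, by induction.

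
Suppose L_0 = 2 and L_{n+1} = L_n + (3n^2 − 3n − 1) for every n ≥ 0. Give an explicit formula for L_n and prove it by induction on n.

Claim: L_n = n^3 − 3n^2 + n + 2.

Base case: L_0 = 2, and 0^3 − 3·0^2 + 0 + 2 = 2.
Assume L_j = j^3 − 3j^2 + j + 2.
Then L_{j+1} = L_j + (3j^2 − 3j − 1) = (j^3 − 3j^2 + j + 2) + (3j^2 − 3j − 1) = j^3 − 2j + 1,
and (j+1)^3 − 3·(j+1)^2 + (j+1) + 2 = j^3 − 2j + 1.
This completes the inductive step, so L_n = n^3 − 3n^2 + n + 2 for all n ≥ 0.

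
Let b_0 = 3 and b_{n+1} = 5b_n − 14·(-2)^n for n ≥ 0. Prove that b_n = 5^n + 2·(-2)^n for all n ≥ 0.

Base case: b_0 = 3, and 5^0 + 2·(-2)^0 = 1 + 2 = 3.
Assume b_m = 5^m + 2·(-2)^m for some m ≥ 0.
Then b_{m+1} = 5b_m − 14·(-2)^m = 5·(5^m + 2·(-2)^m) − 14·(-2)^m = 5^{m+1} + 10·(-2)^m − 14·(-2)^m = 5^{m+1} − 4·(-2)^m = 5^{m+1} + 2·(-2)^{m+1}.
By induction, b_n = 5^n + 2·(-2)^n for all n ≥ 0.

b_n = 5^n + 2·(-2)^n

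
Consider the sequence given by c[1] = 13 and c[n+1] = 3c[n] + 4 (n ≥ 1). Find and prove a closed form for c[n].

Claim: c[n] = 5·3^n − 2.

Base case: c[1] = 13, and 5·3^1 − 2 = 15 − 2 = 13.
Assume c[r] = 5·3^r − 2 for some r ≥ 1.
Then c[r+1] = 3c[r] + 4 = 3·(5·3^r − 2) + 4 = 15·3^r − 6 + 4 = 5·3^{r+1} − 2.
Hence c[n] = 5·3^n − 2 for every n ≥ 1, by induction.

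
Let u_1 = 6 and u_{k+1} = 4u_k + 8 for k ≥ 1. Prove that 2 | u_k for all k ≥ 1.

Base case: u_1 = 6 = 2·3, so 2 | u_1.
Assume 2 | u_m, so u_m = 2t for some integer t.
Then u_{m+1} = 4u_m + 8 = 4·(2t) + 8 = 2(4t + 4), so 2 | u_{m+1}.
This completes the inductive step, so 2 | u_k for all k ≥ 1.

2 | u_k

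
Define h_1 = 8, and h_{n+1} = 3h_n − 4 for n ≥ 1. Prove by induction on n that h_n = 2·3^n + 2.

Base case: h_1 = 8, and 2·3^1 + 2 = 6 + 2 = 8.
Assume h_r = 2·3^r + 2 for some r ≥ 1.
Then h_{r+1} = 3h_r − 4 = 3·(2·3^r + 2) − 4 = 6·3^r + 6 − 4 = 2·3^{r+1} + 2.
So the formula holds for r+1, and by induction h_n = 2·3^n + 2 for all n ≥ 1.

h_n = 2·3^n + 2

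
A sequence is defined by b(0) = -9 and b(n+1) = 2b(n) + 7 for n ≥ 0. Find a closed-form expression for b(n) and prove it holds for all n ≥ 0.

Claim: b(n) = -2^{n+1} − 7.

Base case: b(0) = -9, and -2^{0+1} − 7 = -2 − 7 = -9.
Assume b(r) = -2^{r+1} − 7 for some r ≥ 0.
Then b(r+1) = 2b(r) + 7 = 2·(-2^{r+1} − 7) + 7 = -2^{r+2} − 14 + 7 = -2^{r+2} − 7.
Hence b(n) = -2^{n+1} − 7 for every n ≥ 0, by induction.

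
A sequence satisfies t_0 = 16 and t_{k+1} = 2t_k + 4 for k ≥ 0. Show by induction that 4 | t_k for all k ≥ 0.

Base case: t_0 = 16 = 4·4, so 4 | t_0.
Assume 4 | t_j, so t_j = 4s for some integer s.
Then t_{j+1} = 2t_j + 4 = 2·(4s) + 4 = 4(2s + 1), so 4 | t_{j+1}.
This completes the inductive step, so 4 | t_k for all k ≥ 0.

4 | t_k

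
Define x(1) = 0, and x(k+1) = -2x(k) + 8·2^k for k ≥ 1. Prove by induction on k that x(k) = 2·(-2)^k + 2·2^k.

Base case: x(1) = 0, and 2·(-2)^1 + 2·2^1 = -4 + 4 = 0.
Assume x(m) = 2·(-2)^m + 2·2^m for some m ≥ 1.
Then x(m+1) = -2x(m) + 8·2^m = -2·(2·(-2)^m + 2·2^m) + 8·2^m = 2·(-2)^{m+1} − 4·2^m + 8·2^m = 2·(-2)^{m+1} + 4·2^m = 2·(-2)^{m+1} + 2·2^{m+1}.
So the formula holds for m+1, and by induction x(k) = 2·(-2)^k + 2·2^k for all k ≥ 1.

x(k) = 2·(-2)^k + 2·2^k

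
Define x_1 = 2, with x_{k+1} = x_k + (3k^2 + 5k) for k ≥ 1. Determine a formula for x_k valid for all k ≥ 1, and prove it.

Claim: x_k = k^3 + k^2 − 2k + 2.

Base case: x_1 = 2, and 1^3 + 1^2 − 2·1 + 2 = 2.
Assume x_m = m^3 + m^2 − 2m + 2.
Then x_{m+1} = x_m + (3m^2 + 5m) = (m^3 + m^2 − 2m + 2) + (3m^2 + 5m) = m^3 + 4m^2 + 3m + 2,
and (m+1)^3 + (m+1)^2 − 2·(m+1) + 2 = m^3 + 4m^2 + 3m + 2.
Hence x_k = k^3 + k^2 − 2k + 2 for every k ≥ 1, by induction.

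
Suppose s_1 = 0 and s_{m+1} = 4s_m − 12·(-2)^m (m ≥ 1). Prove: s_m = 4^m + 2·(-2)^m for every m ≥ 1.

Base case: s_1 = 0, and 4^1 + 2·(-2)^1 = 4 − 4 = 0.
Assume s_r = 4^r + 2·(-2)^r for some r ≥ 1.
Then s_{r+1} = 4s_r − 12·(-2)^r = 4·(4^r + 2·(-2)^r) − 12·(-2)^r = 4^{r+1} + 8·(-2)^r − 12·(-2)^r = 4^{r+1} − 4·(-2)^r = 4^{r+1} + 2·(-2)^{r+1}.
This completes the inductive step, so s_m = 4^m + 2·(-2)^m for all m ≥ 1.

s_m = 4^m + 2·(-2)^m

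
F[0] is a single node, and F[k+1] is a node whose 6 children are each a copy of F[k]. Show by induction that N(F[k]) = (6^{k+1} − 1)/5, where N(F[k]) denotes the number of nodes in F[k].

Base case: N(F[0]) = 1, and (6^{0+1} − 1)/5 = 1.
Assume N(F[m]) = (6^{m+1} − 1)/5.
Then N(F[m+1]) = 1 + 6N(F[m]) = 1 + 6·(6^{m+1} − 1)/5 = 1 + (6^{m+2} − 6)/5 = (5 + 6^{m+2} − 6)/5 = (6^{m+2} − 1)/5.
So the formula holds for m+1, and by induction N(F[k]) = (6^{k+1} − 1)/5 for all k ≥ 0.

N(F[k]) = (6^{k+1} − 1)/5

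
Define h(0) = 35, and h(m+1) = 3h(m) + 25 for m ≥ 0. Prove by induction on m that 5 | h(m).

Base case: h(0) = 35 = 5·7, so 5 | h(0).
Assume 5 | h(r), so h(r) = 5t for some integer t.
Then h(r+1) = 3h(r) + 25 = 3·(5t) + 25 = 5(3t + 5), so 5 | h(r+1).
By induction, 5 | h(m) for all m ≥ 0.

5 | h(m)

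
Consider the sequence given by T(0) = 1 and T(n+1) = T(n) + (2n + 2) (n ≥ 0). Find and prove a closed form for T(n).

Claim: T(n) = n^2 + n + 1.

Base case: T(0) = 1, and 0^2 + 0 + 1 = 1.
Assume T(r) = r^2 + r + 1.
Then T(r+1) = T(r) + (2r + 2) = (r^2 + r + 1) + (2r + 2) = r^2 + 3r + 3,
and (r+1)^2 + (r+1) + 1 = r^2 + 3r + 3.
By induction, T(n) = n^2 + n + 1 for all n ≥ 0.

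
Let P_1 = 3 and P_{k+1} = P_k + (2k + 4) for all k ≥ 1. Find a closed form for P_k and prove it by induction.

Claim: P_k = k^2 + 3k − 1.

Base case: P_1 = 3, and 1^2 + 3·1 − 1 = 3.
Assume P_m = m^2 + 3m − 1.
Then P_{m+1} = P_m + (2m + 4) = (m^2 + 3m − 1) + (2m + 4) = m^2 + 5m + 3,
and (m+1)^2 + 3·(m+1) − 1 = m^2 + 5m + 3.
Hence P_k = k^2 + 3k − 1 for every k ≥ 1, by induction.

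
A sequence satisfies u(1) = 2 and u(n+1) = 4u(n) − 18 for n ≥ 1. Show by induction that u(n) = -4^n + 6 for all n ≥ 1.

Base case: u(1) = 2, and -4^1 + 6 = -4 + 6 = 2.
Assume u(k) = -4^k + 6 for some k ≥ 1.
Then u(k+1) = 4u(k) − 18 = 4·(-4^k + 6) − 18 = -4^{k+1} + 24 − 18 = -4^{k+1} + 6.
Hence u(n) = -4^n + 6 for every n ≥ 1, by induction.

u(n) = -4^n + 6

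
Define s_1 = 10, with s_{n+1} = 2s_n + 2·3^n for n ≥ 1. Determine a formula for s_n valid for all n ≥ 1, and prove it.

Claim: s_n = 2·2^n + 2·3^n.

Base case: s_1 = 10, and 2·2^1 + 2·3^1 = 4 + 6 = 10.
Assume s_r = 2·2^r + 2·3^r for some r ≥ 1.
Then s_{r+1} = 2s_r + 2·3^r = 2·(2·2^r + 2·3^r) + 2·3^r = 2·2^{r+1} + 4·3^r + 2·3^r = 2·2^{r+1} + 6·3^r = 2·2^{r+1} + 2·3^{r+1}.
Hence s_n = 2·2^n + 2·3^n for every n ≥ 1, by induction.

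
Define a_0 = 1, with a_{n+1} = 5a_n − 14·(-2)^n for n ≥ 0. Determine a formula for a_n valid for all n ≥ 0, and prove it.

Claim: a_n = -5^n + 2·(-2)^n.

Base case: a_0 = 1, and -5^0 + 2·(-2)^0 = -1 + 2 = 1.
Assume a_j = -5^j + 2·(-2)^j for some j ≥ 0.
Then a_{j+1} = 5a_j − 14·(-2)^j = 5·(-5^j + 2·(-2)^j) − 14·(-2)^j = -5^{j+1} + 10·(-2)^j − 14·(-2)^j = -5^{j+1} − 4·(-2)^j = -5^{j+1} + 2·(-2)^{j+1}.
By induction, a_n = -5^n + 2·(-2)^n for all n ≥ 0.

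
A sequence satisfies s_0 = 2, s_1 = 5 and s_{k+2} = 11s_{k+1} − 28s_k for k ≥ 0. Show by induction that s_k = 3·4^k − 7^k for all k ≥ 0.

Base cases: s_0 = 2 and 3·4^0 − 7^0 = 2; s_1 = 5 and 3·4^1 − 7^1 = 5.
Assume s_i = 3·4^i − 7^i for all 0 ≤ i ≤ j, where j ≥ 1.
Then s_{j+1} = 11s_j − 28s_{j−1} = 11·(3·4^j − 7^j) − 28·(3·4^{j−1} − 7^{j−1}) = 3·(11·4 − 28)4^{j−1} − (11·7 − 28)7^{j−1} = 48·4^{j−1} − 49·7^{j−1} = 3·4^{j+1} − 7^{j+1}.
By strong induction, s_k = 3·4^k − 7^k for all k ≥ 0.

s_k = 3·4^k − 7^k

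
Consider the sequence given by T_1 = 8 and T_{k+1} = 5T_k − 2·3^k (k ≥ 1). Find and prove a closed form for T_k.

Claim: T_k = 5^k + 3^k.

Base case: T_1 = 8, and 5^1 + 3^1 = 5 + 3 = 8.
Assume T_r = 5^r + 3^r for some r ≥ 1.
Then T_{r+1} = 5T_r − 2·3^r = 5·(5^r + 3^r) − 2·3^r = 5^{r+1} + 5·3^r − 2·3^r = 5^{r+1} + 3·3^r = 5^{r+1} + 3^{r+1}.
By induction, T_k = 5^k + 3^k for all k ≥ 1.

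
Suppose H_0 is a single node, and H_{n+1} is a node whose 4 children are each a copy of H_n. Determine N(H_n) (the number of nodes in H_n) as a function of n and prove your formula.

Claim: N(H_n) = (4^{n+1} − 1)/3.

Base case: N(H_0) = 1, and (4^{0+1} − 1)/3 = 1.
Assume N(H_r) = (4^{r+1} − 1)/3.
Then N(H_{r+1}) = 1 + 4N(H_r) = 1 + 4·(4^{r+1} − 1)/3 = 1 + (4^{r+2} − 4)/3 = (3 + 4^{r+2} − 4)/3 = (4^{r+2} − 1)/3.
Hence N(H_n) = (4^{n+1} − 1)/3 for every n ≥ 0, by induction.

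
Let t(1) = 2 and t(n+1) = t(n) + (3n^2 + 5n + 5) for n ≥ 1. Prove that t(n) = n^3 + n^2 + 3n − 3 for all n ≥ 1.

Base case: t(1) = 2, and 1^3 + 1^2 + 3·1 − 3 = 2.
Assume t(j) = j^3 + j^2 + 3j − 3.
Then t(j+1) = t(j) + (3j^2 + 5j + 5) = (j^3 + j^2 + 3j − 3) + (3j^2 + 5j + 5) = j^3 + 4j^2 + 8j + 2,
and (j+1)^3 + (j+1)^2 + 3·(j+1) − 3 = j^3 + 4j^2 + 8j + 2.
This completes the inductive step, so t(n) = n^3 + n^2 + 3n − 3 for all n ≥ 1.

t(n) = n^3 + n^2 + 3n − 3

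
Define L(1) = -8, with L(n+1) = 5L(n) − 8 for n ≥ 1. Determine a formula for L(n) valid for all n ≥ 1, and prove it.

Claim: L(n) = -2·5^n + 2.

Base case: L(1) = -8, and -2·5^1 + 2 = -10 + 2 = -8.
Assume L(r) = -2·5^r + 2 for some r ≥ 1.
Then L(r+1) = 5L(r) − 8 = 5·(-2·5^r + 2) − 8 = -10·5^r + 10 − 8 = -2·5^{r+1} + 2.
Hence L(n) = -2·5^n + 2 for every n ≥ 1, by induction.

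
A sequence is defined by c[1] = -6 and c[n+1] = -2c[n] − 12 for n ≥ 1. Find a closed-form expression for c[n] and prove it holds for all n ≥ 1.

Claim: c[n] = (-2)^n − 4.

Base case: c[1] = -6, and (-2)^1 − 4 = -2 − 4 = -6.
Assume c[m] = (-2)^m − 4 for some m ≥ 1.
Then c[m+1] = -2c[m] − 12 = -2·((-2)^m − 4) − 12 = -2·(-2)^m + 8 − 12 = (-2)^{m+1} − 4.
Hence c[n] = (-2)^n − 4 for every n ≥ 1, by induction.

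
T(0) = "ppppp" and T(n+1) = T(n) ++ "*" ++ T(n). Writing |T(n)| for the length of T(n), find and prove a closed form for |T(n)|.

Claim: |T(n)| = 6·2^n − 1.

Base case: |T(0)| = 5, and 6·2^0 − 1 = 5.
Assume |T(r)| = 6·2^r − 1.
Then |T(r+1)| = |T(r)| + 1 + |T(r)| = 2|T(r)| + 1 = 2(6·2^r − 1) + 1 = 6·2^{r+1} − 2 + 1 = 6·2^{r+1} − 1.
This completes the inductive step, so |T(n)| = 6·2^n − 1 for all n ≥ 0.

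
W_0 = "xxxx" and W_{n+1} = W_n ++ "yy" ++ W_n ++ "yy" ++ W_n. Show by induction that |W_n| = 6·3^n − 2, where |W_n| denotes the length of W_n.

Base case: |W_0| = 4, and 6·3^0 − 2 = 4.
Assume |W_m| = 6·3^m − 2.
Then |W_{m+1}| = 3|W_m| + 4 = 3(6·3^m − 2) + 4 = 6·3^{m+1} − 6 + 4 = 6·3^{m+1} − 2.
This completes the inductive step, so |W_n| = 6·3^n − 2 for all n ≥ 0.

|W_n| = 6·3^n − 2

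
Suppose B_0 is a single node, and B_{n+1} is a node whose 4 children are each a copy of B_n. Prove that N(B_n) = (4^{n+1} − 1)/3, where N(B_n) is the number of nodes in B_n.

Base case: N(B_0) = 1, and (4^{0+1} − 1)/3 = 1.
Assume N(B_k) = (4^{k+1} − 1)/3.
Then N(B_{k+1}) = 1 + 4N(B_k) = 1 + 4·(4^{k+1} − 1)/3 = 1 + (4^{k+2} − 4)/3 = (3 + 4^{k+2} − 4)/3 = (4^{k+2} − 1)/3.
So the formula holds for k+1, and by induction N(B_n) = (4^{n+1} − 1)/3 for all n ≥ 0.

N(B_n) = (4^{n+1} − 1)/3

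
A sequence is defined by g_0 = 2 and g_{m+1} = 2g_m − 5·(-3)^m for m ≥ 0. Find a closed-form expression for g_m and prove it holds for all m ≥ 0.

Claim: g_m = 2^m + (-3)^m.

Base case: g_0 = 2, and 2^0 + (-3)^0 = 1 + 1 = 2.
Assume g_r = 2^r + (-3)^r for some r ≥ 0.
Then g_{r+1} = 2g_r − 5·(-3)^r = 2·(2^r + (-3)^r) − 5·(-3)^r = 2^{r+1} + 2·(-3)^r − 5·(-3)^r = 2^{r+1} − 3·(-3)^r = 2^{r+1} + (-3)^{r+1}.
This completes the inductive step, so g_m = 2^m + (-3)^m for all m ≥ 0.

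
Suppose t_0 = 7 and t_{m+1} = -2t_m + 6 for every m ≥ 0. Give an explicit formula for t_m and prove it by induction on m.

Claim: t_m = 5·(-2)^m + 2.

Base case: t_0 = 7, and 5·(-2)^0 + 2 = 5 + 2 = 7.
Assume t_r = 5·(-2)^r + 2 for some r ≥ 0.
Then t_{r+1} = -2t_r + 6 = -2·(5·(-2)^r + 2) + 6 = -10·(-2)^r − 4 + 6 = 5·(-2)^{r+1} + 2.
This completes the inductive step, so t_m = 5·(-2)^m + 2 for all m ≥ 0.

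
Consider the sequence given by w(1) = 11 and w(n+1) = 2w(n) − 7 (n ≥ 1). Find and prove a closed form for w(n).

Claim: w(n) = 2^{n+1} + 7.

Base case: w(1) = 11, and 2^{1+1} + 7 = 4 + 7 = 11.
Assume w(m) = 2^{m+1} + 7 for some m ≥ 1.
Then w(m+1) = 2w(m) − 7 = 2·(2^{m+1} + 7) − 7 = 2^{m+2} + 14 − 7 = 2^{m+2} + 7.
So the formula holds for m+1, and by induction w(n) = 2^{n+1} + 7 for all n ≥ 1.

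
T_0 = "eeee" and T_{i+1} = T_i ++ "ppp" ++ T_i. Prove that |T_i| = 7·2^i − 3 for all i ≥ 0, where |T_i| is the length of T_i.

Base case: |T_0| = 4, and 7·2^0 − 3 = 4.
Assume |T_j| = 7·2^j − 3.
Then |T_{j+1}| = |T_j| + 3 + |T_j| = 2|T_j| + 3 = 2(7·2^j − 3) + 3 = 7·2^{j+1} − 6 + 3 = 7·2^{j+1} − 3.
So the formula holds for j+1, and by induction |T_i| = 7·2^i − 3 for all i ≥ 0.

|T_i| = 7·2^i − 3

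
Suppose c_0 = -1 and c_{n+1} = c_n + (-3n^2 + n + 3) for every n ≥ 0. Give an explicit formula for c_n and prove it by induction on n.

Claim: c_n = -n^3 + 2n^2 + 2n − 1.

Base case: c_0 = -1, and -0^3 + 2·0^2 + 2·0 − 1 = -1.
Assume c_k = -k^3 + 2k^2 + 2k − 1.
Then c_{k+1} = c_k + (-3k^2 + k + 3) = (-k^3 + 2k^2 + 2k − 1) + (-3k^2 + k + 3) = -k^3 − k^2 + 3k + 2,
and -(k+1)^3 + 2·(k+1)^2 + 2·(k+1) − 1 = -k^3 − k^2 + 3k + 2.
This completes the inductive step, so c_n = -n^3 + 2n^2 + 2n − 1 for all n ≥ 0.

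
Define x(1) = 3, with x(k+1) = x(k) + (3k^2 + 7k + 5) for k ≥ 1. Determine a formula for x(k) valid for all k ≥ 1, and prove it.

Claim: x(k) = k^3 + 2k^2 + 2k − 2.

Base case: x(1) = 3, and 1^3 + 2·1^2 + 2·1 − 2 = 3.
Assume x(r) = r^3 + 2r^2 + 2r − 2.
Then x(r+1) = x(r) + (3r^2 + 7r + 5) = (r^3 + 2r^2 + 2r − 2) + (3r^2 + 7r + 5) = r^3 + 5r^2 + 9r + 3,
and (r+1)^3 + 2·(r+1)^2 + 2·(r+1) − 2 = r^3 + 5r^2 + 9r + 3.
Hence x(k) = k^3 + 2k^2 + 2k − 2 for every k ≥ 1, by induction.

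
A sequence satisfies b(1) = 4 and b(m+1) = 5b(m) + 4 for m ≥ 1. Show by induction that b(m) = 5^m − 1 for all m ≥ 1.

Base case: b(1) = 4, and 5^1 − 1 = 5 − 1 = 4.
Assume b(k) = 5^k − 1 for some k ≥ 1.
Then b(k+1) = 5b(k) + 4 = 5·(5^k − 1) + 4 = 5^{k+1} − 5 + 4 = 5^{k+1} − 1.
So the formula holds for k+1, and by induction b(m) = 5^m − 1 for all m ≥ 1.

b(m) = 5^m − 1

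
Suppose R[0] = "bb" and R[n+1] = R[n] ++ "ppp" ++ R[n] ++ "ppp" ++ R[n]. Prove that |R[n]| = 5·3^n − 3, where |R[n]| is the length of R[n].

Base case: |R[0]| = 2, and 5·3^0 − 3 = 2.
Assume |R[k]| = 5·3^k − 3.
Then |R[k+1]| = 3|R[k]| + 6 = 3(5·3^k − 3) + 6 = 5·3^{k+1} − 9 + 6 = 5·3^{k+1} − 3.
Hence |R[n]| = 5·3^n − 3 for every n ≥ 0, by induction.

|R[n]| = 5·3^n − 3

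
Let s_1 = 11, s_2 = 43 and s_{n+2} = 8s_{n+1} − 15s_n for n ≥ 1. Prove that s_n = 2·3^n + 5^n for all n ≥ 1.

Base cases: s_1 = 11 and 2·3^1 + 5^1 = 11; s_2 = 43 and 2·3^2 + 5^2 = 43.
Assume s_j = 2·3^j + 5^j for all 1 ≤ j ≤ m, where m ≥ 2.
Then s_{m+1} = 8s_m − 15s_{m−1} = 8·(2·3^m + 5^m) − 15·(2·3^{m−1} + 5^{m−1}) = 2·(8·3 − 15)3^{m−1} + (8·5 − 15)5^{m−1} = 18·3^{m−1} + 25·5^{m−1} = 2·3^{m+1} + 5^{m+1}.
So the formula holds for m+1, and by strong induction s_n = 2·3^n + 5^n for all n ≥ 1.

s_n = 2·3^n + 5^n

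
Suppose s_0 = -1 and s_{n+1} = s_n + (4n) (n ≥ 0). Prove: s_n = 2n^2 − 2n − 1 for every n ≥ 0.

Base case: s_0 = -1, and 2·0^2 − 2·0 − 1 = -1.
Assume s_m = 2m^2 − 2m − 1.
Then s_{m+1} = s_m + (4m) = (2m^2 − 2m − 1) + (4m) = 2m^2 + 2m − 1,
and 2·(m+1)^2 − 2·(m+1) − 1 = 2m^2 + 2m − 1.
By induction, s_n = 2n^2 − 2n − 1 for all n ≥ 0.

s_n = 2n^2 − 2n − 1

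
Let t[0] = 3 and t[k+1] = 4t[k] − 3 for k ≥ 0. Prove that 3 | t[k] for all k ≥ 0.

Base case: t[0] = 3 = 3·1, so 3 | t[0].
Assume 3 | t[m], so t[m] = 3s for some integer s.
Then t[m+1] = 4t[m] − 3 = 4·(3s) − 3 = 3(4s − 1), so 3 | t[m+1].
This completes the inductive step, so 3 | t[k] for all k ≥ 0.

3 | t[k]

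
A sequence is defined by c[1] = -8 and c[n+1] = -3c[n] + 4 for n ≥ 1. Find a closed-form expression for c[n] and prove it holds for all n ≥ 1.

Claim: c[n] = 3·(-3)^n + 1.

Base case: c[1] = -8, and 3·(-3)^1 + 1 = -9 + 1 = -8.
Assume c[r] = 3·(-3)^r + 1 for some r ≥ 1.
Then c[r+1] = -3c[r] + 4 = -3·(3·(-3)^r + 1) + 4 = -9·(-3)^r − 3 + 4 = 3·(-3)^{r+1} + 1.
So the formula holds for r+1, and by induction c[n] = 3·(-3)^n + 1 for all n ≥ 1.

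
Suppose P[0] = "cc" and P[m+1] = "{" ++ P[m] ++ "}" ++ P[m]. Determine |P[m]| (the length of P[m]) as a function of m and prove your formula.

Claim: |P[m]| = 2^{m+2} − 2.

Base case: |P[0]| = 2, and 2^{0+2} − 2 = 2.
Assume |P[r]| = 2^{r+2} − 2.
Then |P[r+1]| = 1 + |P[r]| + 1 + |P[r]| = 2|P[r]| + 2 = 2(2^{r+2} − 2) + 2 = 2^{r+3} − 4 + 2 = 2^{r+3} − 2.
This completes the inductive step, so |P[m]| = 2^{m+2} − 2 for all m ≥ 0.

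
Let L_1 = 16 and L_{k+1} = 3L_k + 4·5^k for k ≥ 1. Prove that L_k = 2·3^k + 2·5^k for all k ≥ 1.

Base case: L_1 = 16, and 2·3^1 + 2·5^1 = 6 + 10 = 16.
Assume L_m = 2·3^m + 2·5^m for some m ≥ 1.
Then L_{m+1} = 3L_m + 4·5^m = 3·(2·3^m + 2·5^m) + 4·5^m = 2·3^{m+1} + 6·5^m + 4·5^m = 2·3^{m+1} + 10·5^m = 2·3^{m+1} + 2·5^{m+1}.
So the formula holds for m+1, and by induction L_k = 2·3^k + 2·5^k for all k ≥ 1.

L_k = 2·3^k + 2·5^k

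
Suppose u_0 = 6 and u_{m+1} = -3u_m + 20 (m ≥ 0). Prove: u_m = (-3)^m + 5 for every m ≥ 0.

Base case: u_0 = 6, and (-3)^0 + 5 = 1 + 5 = 6.
Assume u_j = (-3)^j + 5 for some j ≥ 0.
Then u_{j+1} = -3u_j + 20 = -3·((-3)^j + 5) + 20 = -3·(-3)^j − 15 + 20 = (-3)^{j+1} + 5.
Hence u_m = (-3)^m + 5 for every m ≥ 0, by induction.

u_m = (-3)^m + 5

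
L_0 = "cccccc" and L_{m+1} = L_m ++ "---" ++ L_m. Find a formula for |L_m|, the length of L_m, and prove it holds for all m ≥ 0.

Claim: |L_m| = 9·2^m − 3.

Base case: |L_0| = 6, and 9·2^0 − 3 = 6.
Assume |L_r| = 9·2^r − 3.
Then |L_{r+1}| = |L_r| + 3 + |L_r| = 2|L_r| + 3 = 2(9·2^r − 3) + 3 = 9·2^{r+1} − 6 + 3 = 9·2^{r+1} − 3.
Hence |L_m| = 9·2^m − 3 for every m ≥ 0, by induction.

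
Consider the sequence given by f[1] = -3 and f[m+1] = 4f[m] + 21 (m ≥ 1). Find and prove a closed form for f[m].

Claim: f[m] = 4^m − 7.

Base case: f[1] = -3, and 4^1 − 7 = 4 − 7 = -3.
Assume f[r] = 4^r − 7 for some r ≥ 1.
Then f[r+1] = 4f[r] + 21 = 4·(4^r − 7) + 21 = 4^{r+1} − 28 + 21 = 4^{r+1} − 7.
By induction, f[m] = 4^m − 7 for all m ≥ 1.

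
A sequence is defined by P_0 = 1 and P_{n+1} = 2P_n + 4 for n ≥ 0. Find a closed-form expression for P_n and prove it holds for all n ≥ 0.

Claim: P_n = 5·2^n − 4.

Base case: P_0 = 1, and 5·2^0 − 4 = 5 − 4 = 1.
Assume P_r = 5·2^r − 4 for some r ≥ 0.
Then P_{r+1} = 2P_r + 4 = 2·(5·2^r − 4) + 4 = 10·2^r − 8 + 4 = 5·2^{r+1} − 4.
So the formula holds for r+1, and by induction P_n = 5·2^n − 4 for all n ≥ 0.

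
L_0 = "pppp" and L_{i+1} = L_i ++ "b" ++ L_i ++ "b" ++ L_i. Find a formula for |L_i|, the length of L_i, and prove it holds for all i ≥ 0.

Claim: |L_i| = 5·3^i − 1.

Base case: |L_0| = 4, and 5·3^0 − 1 = 4.
Assume |L_r| = 5·3^r − 1.
Then |L_{r+1}| = 3|L_r| + 2 = 3(5·3^r − 1) + 2 = 5·3^{r+1} − 3 + 2 = 5·3^{r+1} − 1.
This completes the inductive step, so |L_i| = 5·3^i − 1 for all i ≥ 0.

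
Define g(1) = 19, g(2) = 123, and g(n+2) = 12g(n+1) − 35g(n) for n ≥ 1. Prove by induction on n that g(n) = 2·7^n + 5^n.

Base cases: g(1) = 19 and 2·7^1 + 5^1 = 19; g(2) = 123 and 2·7^2 + 5^2 = 123.
Assume g(j) = 2·7^j + 5^j for all 1 ≤ j ≤ m, where m ≥ 2.
Then g(m+1) = 12g(m) − 35g(m−1) = 12·(2·7^m + 5^m) − 35·(2·7^{m−1} + 5^{m−1}) = 2·(12·7 − 35)7^{m−1} + (12·5 − 35)5^{m−1} = 98·7^{m−1} + 25·5^{m−1} = 2·7^{m+1} + 5^{m+1}.
This completes the inductive step, so g(n) = 2·7^n + 5^n for all n ≥ 1.

g(n) = 2·7^n + 5^n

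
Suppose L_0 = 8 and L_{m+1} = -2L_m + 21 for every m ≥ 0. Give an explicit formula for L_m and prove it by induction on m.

Claim: L_m = (-2)^m + 7.

Base case: L_0 = 8, and (-2)^0 + 7 = 1 + 7 = 8.
Assume L_r = (-2)^r + 7 for some r ≥ 0.
Then L_{r+1} = -2L_r + 21 = -2·((-2)^r + 7) + 21 = -2·(-2)^r − 14 + 21 = (-2)^{r+1} + 7.
Hence L_m = (-2)^m + 7 for every m ≥ 0, by induction.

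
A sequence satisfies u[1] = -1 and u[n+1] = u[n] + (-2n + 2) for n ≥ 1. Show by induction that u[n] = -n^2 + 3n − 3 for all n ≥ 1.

Base case: u[1] = -1, and -1^2 + 3·1 − 3 = -1.
Assume u[m] = -m^2 + 3m − 3.
Then u[m+1] = u[m] + (-2m + 2) = (-m^2 + 3m − 3) + (-2m + 2) = -m^2 + m − 1,
and -(m+1)^2 + 3·(m+1) − 3 = -m^2 + m − 1.
This completes the inductive step, so u[n] = -n^2 + 3n − 3 for all n ≥ 1.

u[n] = -n^2 + 3n − 3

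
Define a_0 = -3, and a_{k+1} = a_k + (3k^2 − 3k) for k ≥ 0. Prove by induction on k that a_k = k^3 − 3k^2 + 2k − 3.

Base case: a_0 = -3, and 0^3 − 3·0^2 + 2·0 − 3 = -3.
Assume a_j = j^3 − 3j^2 + 2j − 3.
Then a_{j+1} = a_j + (3j^2 − 3j) = (j^3 − 3j^2 + 2j − 3) + (3j^2 − 3j) = j^3 − j − 3,
and (j+1)^3 − 3·(j+1)^2 + 2·(j+1) − 3 = j^3 − j − 3.
Hence a_k = k^3 − 3k^2 + 2k − 3 for every k ≥ 0, by induction.

a_k = k^3 − 3k^2 + 2k − 3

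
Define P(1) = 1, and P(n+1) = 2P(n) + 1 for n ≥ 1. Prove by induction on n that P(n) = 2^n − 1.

Base case: P(1) = 1, and 2^1 − 1 = 2 − 1 = 1.
Assume P(j) = 2^j − 1 for some j ≥ 1.
Then P(j+1) = 2P(j) + 1 = 2·(2^j − 1) + 1 = 2^{j+1} − 2 + 1 = 2^{j+1} − 1.
This completes the inductive step, so P(n) = 2^n − 1 for all n ≥ 1.

P(n) = 2^n − 1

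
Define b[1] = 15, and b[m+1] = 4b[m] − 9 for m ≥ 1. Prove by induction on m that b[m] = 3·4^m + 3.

Base case: b[1] = 15, and 3·4^1 + 3 = 12 + 3 = 15.
Assume b[k] = 3·4^k + 3 for some k ≥ 1.
Then b[k+1] = 4b[k] − 9 = 4·(3·4^k + 3) − 9 = 12·4^k + 12 − 9 = 3·4^{k+1} + 3.
By induction, b[m] = 3·4^m + 3 for all m ≥ 1.

b[m] = 3·4^m + 3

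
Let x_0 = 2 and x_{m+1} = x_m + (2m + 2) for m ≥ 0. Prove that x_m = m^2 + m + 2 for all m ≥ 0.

Base case: x_0 = 2, and 0^2 + 0 + 2 = 2.
Assume x_j = j^2 + j + 2.
Then x_{j+1} = x_j + (2j + 2) = (j^2 + j + 2) + (2j + 2) = j^2 + 3j + 4,
and (j+1)^2 + (j+1) + 2 = j^2 + 3j + 4.
Hence x_m = m^2 + m + 2 for every m ≥ 0, by induction.

x_m = m^2 + m + 2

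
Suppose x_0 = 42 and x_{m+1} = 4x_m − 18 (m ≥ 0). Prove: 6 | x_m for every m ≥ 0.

Base case: x_0 = 42 = 6·7, so 6 | x_0.
Assume 6 | x_k, so x_k = 6t for some integer t.
Then x_{k+1} = 4x_k − 18 = 4·(6t) − 18 = 6(4t − 3), so 6 | x_{k+1}.
Hence 6 | x_m for every m ≥ 0, by induction.

6 | x_m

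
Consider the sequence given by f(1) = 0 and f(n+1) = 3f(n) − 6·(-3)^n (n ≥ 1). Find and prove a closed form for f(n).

Claim: f(n) = 3^n + (-3)^n.

Base case: f(1) = 0, and 3^1 + (-3)^1 = 3 − 3 = 0.
Assume f(j) = 3^j + (-3)^j for some j ≥ 1.
Then f(j+1) = 3f(j) − 6·(-3)^j = 3·(3^j + (-3)^j) − 6·(-3)^j = 3^{j+1} + 3·(-3)^j − 6·(-3)^j = 3^{j+1} − 3·(-3)^j = 3^{j+1} + (-3)^{j+1}.
This completes the inductive step, so f(n) = 3^n + (-3)^n for all n ≥ 1.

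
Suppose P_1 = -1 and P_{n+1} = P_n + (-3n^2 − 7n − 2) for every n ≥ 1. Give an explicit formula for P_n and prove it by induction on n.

Claim: P_n = -n^3 − 2n^2 + n + 1.

Base case: P_1 = -1, and -1^3 − 2·1^2 + 1 + 1 = -1.
Assume P_r = -r^3 − 2r^2 + r + 1.
Then P_{r+1} = P_r + (-3r^2 − 7r − 2) = (-r^3 − 2r^2 + r + 1) + (-3r^2 − 7r − 2) = -r^3 − 5r^2 − 6r − 1,
and -(r+1)^3 − 2·(r+1)^2 + (r+1) + 1 = -r^3 − 5r^2 − 6r − 1.
This completes the inductive step, so P_n = -n^3 − 2n^2 + n + 1 for all n ≥ 1.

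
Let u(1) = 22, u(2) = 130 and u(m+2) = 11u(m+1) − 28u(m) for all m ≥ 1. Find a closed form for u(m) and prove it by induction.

Claim: u(m) = 2·4^m + 2·7^m.

Base cases: u(1) = 22 and 2·4^1 + 2·7^1 = 22; u(2) = 130 and 2·4^2 + 2·7^2 = 130.
Assume u(j) = 2·4^j + 2·7^j for all 1 ≤ j ≤ k, where k ≥ 2.
Then u(k+1) = 11u(k) − 28u(k−1) = 11·(2·4^k + 2·7^k) − 28·(2·4^{k−1} + 2·7^{k−1}) = 2·(11·4 − 28)4^{k−1} + 2·(11·7 − 28)7^{k−1} = 32·4^{k−1} + 98·7^{k−1} = 2·4^{k+1} + 2·7^{k+1}.
This completes the inductive step, so u(m) = 2·4^m + 2·7^m for all m ≥ 1.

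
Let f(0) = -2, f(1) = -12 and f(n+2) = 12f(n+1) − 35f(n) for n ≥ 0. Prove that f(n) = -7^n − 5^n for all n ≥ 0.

Base cases: f(0) = -2 and -7^0 − 5^0 = -2; f(1) = -12 and -7^1 − 5^1 = -12.
Assume f(i) = -7^i − 5^i for all 0 ≤ i ≤ j, where j ≥ 1.
Then f(j+1) = 12f(j) − 35f(j−1) = 12·(-7^j − 5^j) − 35·(-7^{j−1} − 5^{j−1}) = -(12·7 − 35)7^{j−1} − (12·5 − 35)5^{j−1} = -49·7^{j−1} − 25·5^{j−1} = -7^{j+1} − 5^{j+1}.
This completes the inductive step, so f(n) = -7^n − 5^n for all n ≥ 0.

f(n) = -7^n − 5^n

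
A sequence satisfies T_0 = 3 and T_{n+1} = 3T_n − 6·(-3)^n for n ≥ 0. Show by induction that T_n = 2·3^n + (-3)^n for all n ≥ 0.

Base case: T_0 = 3, and 2·3^0 + (-3)^0 = 2 + 1 = 3.
Assume T_m = 2·3^m + (-3)^m for some m ≥ 0.
Then T_{m+1} = 3T_m − 6·(-3)^m = 3·(2·3^m + (-3)^m) − 6·(-3)^m = 2·3^{m+1} + 3·(-3)^m − 6·(-3)^m = 2·3^{m+1} − 3·(-3)^m = 2·3^{m+1} + (-3)^{m+1}.
This completes the inductive step, so T_n = 2·3^n + (-3)^n for all n ≥ 0.

T_n = 2·3^n + (-3)^n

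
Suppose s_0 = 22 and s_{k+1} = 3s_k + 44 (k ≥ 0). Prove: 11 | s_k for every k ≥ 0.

Base case: s_0 = 22 = 11·2, so 11 | s_0.
Assume 11 | s_m, so s_m = 11t for some integer t.
Then s_{m+1} = 3s_m + 44 = 3·(11t) + 44 = 11(3t + 4), so 11 | s_{m+1}.
So the property holds for m+1, and by induction 11 | s_k for all k ≥ 0.

11 | s_k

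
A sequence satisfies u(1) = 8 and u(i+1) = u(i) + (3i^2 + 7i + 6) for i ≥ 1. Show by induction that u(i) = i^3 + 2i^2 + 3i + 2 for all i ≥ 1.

Base case: u(1) = 8, and 1^3 + 2·1^2 + 3·1 + 2 = 8.
Assume u(m) = m^3 + 2m^2 + 3m + 2.
Then u(m+1) = u(m) + (3m^2 + 7m + 6) = (m^3 + 2m^2 + 3m + 2) + (3m^2 + 7m + 6) = m^3 + 5m^2 + 10m + 8,
and (m+1)^3 + 2·(m+1)^2 + 3·(m+1) + 2 = m^3 + 5m^2 + 10m + 8.
This completes the inductive step, so u(i) = i^3 + 2i^2 + 3i + 2 for all i ≥ 1.

u(i) = i^3 + 2i^2 + 3i + 2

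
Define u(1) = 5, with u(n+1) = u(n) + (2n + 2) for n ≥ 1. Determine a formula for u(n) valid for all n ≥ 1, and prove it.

Claim: u(n) = n^2 + n + 3.

Base case: u(1) = 5, and 1^2 + 1 + 3 = 5.
Assume u(r) = r^2 + r + 3.
Then u(r+1) = u(r) + (2r + 2) = (r^2 + r + 3) + (2r + 2) = r^2 + 3r + 5,
and (r+1)^2 + (r+1) + 3 = r^2 + 3r + 5.
Hence u(n) = n^2 + n + 3 for every n ≥ 1, by induction.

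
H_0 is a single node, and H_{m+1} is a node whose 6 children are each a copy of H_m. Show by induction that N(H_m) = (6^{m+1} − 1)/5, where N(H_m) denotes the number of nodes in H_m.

Base case: N(H_0) = 1, and (6^{0+1} − 1)/5 = 1.
Assume N(H_j) = (6^{j+1} − 1)/5.
Then N(H_{j+1}) = 1 + 6N(H_j) = 1 + 6·(6^{j+1} − 1)/5 = 1 + (6^{j+2} − 6)/5 = (5 + 6^{j+2} − 6)/5 = (6^{j+2} − 1)/5.
So the formula holds for j+1, and by induction N(H_m) = (6^{m+1} − 1)/5 for all m ≥ 0.

N(H_m) = (6^{m+1} − 1)/5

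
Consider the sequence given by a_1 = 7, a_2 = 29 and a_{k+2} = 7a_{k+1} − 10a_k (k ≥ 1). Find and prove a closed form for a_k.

Claim: a_k = 2^k + 5^k.

Base cases: a_1 = 7 and 2^1 + 5^1 = 7; a_2 = 29 and 2^2 + 5^2 = 29.
Assume a_j = 2^j + 5^j for all 1 ≤ j ≤ r, where r ≥ 2.
Then a_{r+1} = 7a_r − 10a_{r−1} = 7·(2^r + 5^r) − 10·(2^{r−1} + 5^{r−1}) = (7·2 − 10)2^{r−1} + (7·5 − 10)5^{r−1} = 4·2^{r−1} + 25·5^{r−1} = 2^{r+1} + 5^{r+1}.
This completes the inductive step, so a_k = 2^k + 5^k for all k ≥ 1.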